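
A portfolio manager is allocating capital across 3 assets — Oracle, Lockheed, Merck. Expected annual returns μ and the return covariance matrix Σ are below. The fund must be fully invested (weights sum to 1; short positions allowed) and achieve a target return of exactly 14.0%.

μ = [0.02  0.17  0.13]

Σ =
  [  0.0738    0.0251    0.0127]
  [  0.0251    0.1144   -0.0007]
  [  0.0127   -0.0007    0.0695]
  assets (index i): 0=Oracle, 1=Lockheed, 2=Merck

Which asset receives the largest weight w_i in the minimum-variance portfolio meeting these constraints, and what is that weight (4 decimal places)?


Merck (0.5566)

x=Σ⁻¹μ = [-0.6301  1.6365  2.0021]
y=Σ⁻¹𝟙 = [9.0192  6.8408  12.8093]
a=μᵀx=0.525883  b=𝟙ᵀx=3.008520  c=𝟙ᵀy=28.669267  D=ac−b²=6.025482
λ₁=(c·0.140−b)/D = (28.669267·0.140−3.008520)/6.025482 = 0.166821
λ₂=(a−b·0.140)/D = (0.525883−3.008520·0.140)/6.025482 = 0.017375
w* = 0.166821·x + 0.017375·y:
  w_0 = 0.166821·-0.6301 + 0.017375·9.0192 = 0.0516  (Oracle)
  w_1 = 0.166821·1.6365 + 0.017375·6.8408 = 0.3919  (Lockheed)
  w_2 = 0.166821·2.0021 + 0.017375·12.8093 = 0.5566  (Merck)
Σw_i=1.0000  μᵀw=0.1400
σ²=wᵀΣw=λ₁·μ_p+λ₂ = 0.166821·0.140 + 0.017375 = 0.040729 ≈ 0.0407


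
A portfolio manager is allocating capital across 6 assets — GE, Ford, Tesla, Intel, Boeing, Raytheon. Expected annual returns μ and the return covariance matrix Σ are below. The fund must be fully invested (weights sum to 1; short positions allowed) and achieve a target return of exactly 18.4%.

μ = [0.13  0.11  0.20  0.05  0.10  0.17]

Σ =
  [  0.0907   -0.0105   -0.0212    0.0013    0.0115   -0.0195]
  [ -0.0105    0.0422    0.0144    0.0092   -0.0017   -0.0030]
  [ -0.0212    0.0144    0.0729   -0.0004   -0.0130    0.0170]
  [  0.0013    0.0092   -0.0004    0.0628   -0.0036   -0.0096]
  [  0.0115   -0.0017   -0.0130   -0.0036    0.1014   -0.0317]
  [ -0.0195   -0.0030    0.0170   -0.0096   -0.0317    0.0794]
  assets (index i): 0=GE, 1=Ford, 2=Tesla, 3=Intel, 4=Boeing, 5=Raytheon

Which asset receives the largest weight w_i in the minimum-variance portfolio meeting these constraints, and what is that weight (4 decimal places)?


p=Σ⁻¹μ = [2.7739  2.4844  2.6710  1.0210  2.1292  3.3178]
q=Σ⁻¹𝟙 = [19.3895  23.0975  12.3038  17.0461  17.9988  24.8417]
a=μᵀp=1.996098  b=𝟙ᵀp=14.397403  c=𝟙ᵀq=114.677463  D=ac−b²=21.622287
λ₁=(c·0.184−b)/D = (114.677463·0.184−14.397403)/21.622287 = 0.310016
λ₂=(a−b·0.184)/D = (1.996098−14.397403·0.184)/21.622287 = -0.030201
w* = 0.310016·p + -0.030201·q:
  w_0 = 0.310016·2.7739 + -0.030201·19.3895 = 0.2744  (GE)
  w_1 = 0.310016·2.4844 + -0.030201·23.0975 = 0.0726  (Ford)
  w_2 = 0.310016·2.6710 + -0.030201·12.3038 = 0.4565  (Tesla)
  w_3 = 0.310016·1.0210 + -0.030201·17.0461 = -0.1983  (Intel)
  w_4 = 0.310016·2.1292 + -0.030201·17.9988 = 0.1165  (Boeing)
  w_5 = 0.310016·3.3178 + -0.030201·24.8417 = 0.2783  (Raytheon)
Σw_i=1.0000  μᵀw=0.1840
σ²=wᵀΣw=λ₁·μ_p+λ₂ = 0.310016·0.184 + -0.030201 = 0.026841 ≈ 0.0268

Tesla (0.4565)


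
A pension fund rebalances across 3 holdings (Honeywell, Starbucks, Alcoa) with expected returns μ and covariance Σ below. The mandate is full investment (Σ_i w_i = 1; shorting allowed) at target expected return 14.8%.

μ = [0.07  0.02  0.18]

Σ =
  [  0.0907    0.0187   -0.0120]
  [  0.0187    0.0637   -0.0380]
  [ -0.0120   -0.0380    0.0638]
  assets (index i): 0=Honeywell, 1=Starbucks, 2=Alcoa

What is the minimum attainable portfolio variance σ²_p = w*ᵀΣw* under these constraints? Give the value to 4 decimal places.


g=Σ⁻¹μ = [0.7990  2.8729  4.6827]
h=Σ⁻¹𝟙 = [8.6770  36.4131  38.9941]
a=μᵀg=0.956276  b=𝟙ᵀg=8.354586  c=𝟙ᵀh=84.084186  D=ac−b²=10.608581
λ₁=(c·0.148−b)/D = (84.084186·0.148−8.354586)/10.608581 = 0.385525
λ₂=(a−b·0.148)/D = (0.956276−8.354586·0.148)/10.608581 = -0.026413
w* = 0.385525·g + -0.026413·h:
  w_0 = 0.385525·0.7990 + -0.026413·8.6770 = 0.0789  (Honeywell)
  w_1 = 0.385525·2.8729 + -0.026413·36.4131 = 0.1458  (Starbucks)
  w_2 = 0.385525·4.6827 + -0.026413·38.9941 = 0.7754  (Alcoa)
Σw_i=1.0000  μᵀw=0.1480
σ²=wᵀΣw=λ₁·μ_p+λ₂ = 0.385525·0.148 + -0.026413 = 0.030645 ≈ 0.0306

0.0306


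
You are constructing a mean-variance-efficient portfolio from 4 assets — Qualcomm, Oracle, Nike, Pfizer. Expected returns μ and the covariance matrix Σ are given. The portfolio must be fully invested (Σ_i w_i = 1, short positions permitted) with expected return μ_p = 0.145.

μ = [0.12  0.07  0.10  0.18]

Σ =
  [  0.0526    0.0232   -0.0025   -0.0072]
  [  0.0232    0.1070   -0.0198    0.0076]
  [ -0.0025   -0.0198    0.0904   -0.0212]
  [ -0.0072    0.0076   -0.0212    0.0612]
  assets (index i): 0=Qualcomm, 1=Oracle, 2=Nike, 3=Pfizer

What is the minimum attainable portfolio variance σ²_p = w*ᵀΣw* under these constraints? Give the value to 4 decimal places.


0.0165

u=Σ⁻¹μ = [2.8676  0.1470  2.1576  4.0077]
v=Σ⁻¹𝟙 = [20.2955  6.6928  18.8145  24.4139]
a=μᵀu=1.291547  b=𝟙ᵀu=9.179904  c=𝟙ᵀv=70.216654  D=ac−b²=6.417446
λ₁=(c·0.145−b)/D = (70.216654·0.145−9.179904)/6.417446 = 0.156061
λ₂=(a−b·0.145)/D = (1.291547−9.179904·0.145)/6.417446 = -0.006161
w* = 0.156061·u + -0.006161·v:
  w_0 = 0.156061·2.8676 + -0.006161·20.2955 = 0.3225  (Qualcomm)
  w_1 = 0.156061·0.1470 + -0.006161·6.6928 = -0.0183  (Oracle)
  w_2 = 0.156061·2.1576 + -0.006161·18.8145 = 0.2208  (Nike)
  w_3 = 0.156061·4.0077 + -0.006161·24.4139 = 0.4750  (Pfizer)
Σw_i=1.0000  μᵀw=0.1450
σ²=wᵀΣw=λ₁·μ_p+λ₂ = 0.156061·0.145 + -0.006161 = 0.016468 ≈ 0.0165


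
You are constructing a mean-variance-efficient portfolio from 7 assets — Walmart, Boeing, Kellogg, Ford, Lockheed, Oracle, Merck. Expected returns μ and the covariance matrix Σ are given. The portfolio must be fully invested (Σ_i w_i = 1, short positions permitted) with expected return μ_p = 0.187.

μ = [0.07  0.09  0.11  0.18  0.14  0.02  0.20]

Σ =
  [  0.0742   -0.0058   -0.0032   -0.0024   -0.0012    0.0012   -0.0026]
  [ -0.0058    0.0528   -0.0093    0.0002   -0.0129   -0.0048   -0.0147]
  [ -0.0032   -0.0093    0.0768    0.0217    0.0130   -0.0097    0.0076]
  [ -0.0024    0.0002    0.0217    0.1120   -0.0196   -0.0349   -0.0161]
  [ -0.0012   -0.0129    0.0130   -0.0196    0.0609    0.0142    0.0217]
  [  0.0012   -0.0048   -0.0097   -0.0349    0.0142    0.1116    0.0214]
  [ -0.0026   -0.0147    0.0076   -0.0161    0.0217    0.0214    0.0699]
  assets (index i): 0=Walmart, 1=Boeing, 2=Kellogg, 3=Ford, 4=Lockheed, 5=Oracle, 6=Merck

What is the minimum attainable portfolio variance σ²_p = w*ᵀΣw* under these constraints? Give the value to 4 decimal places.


0.0239

g=Σ⁻¹μ = [1.4747  3.5082  0.4654  2.5248  2.5533  0.1794  3.3372]
h=Σ⁻¹𝟙 = [17.6182  32.3634  9.7594  16.1963  18.7894  10.7492  15.3130]
a=μᵀg=1.953104  b=𝟙ᵀg=14.042957  c=𝟙ᵀh=120.789029  D=ac−b²=38.708920
λ₁=(c·0.187−b)/D = (120.789029·0.187−14.042957)/38.708920 = 0.220740
λ₂=(a−b·0.187)/D = (1.953104−14.042957·0.187)/38.708920 = -0.017384
w* = 0.220740·g + -0.017384·h:
  w_0 = 0.220740·1.4747 + -0.017384·17.6182 = 0.0192  (Walmart)
  w_1 = 0.220740·3.5082 + -0.017384·32.3634 = 0.2118  (Boeing)
  w_2 = 0.220740·0.4654 + -0.017384·9.7594 = -0.0669  (Kellogg)
  w_3 = 0.220740·2.5248 + -0.017384·16.1963 = 0.2758  (Ford)
  w_4 = 0.220740·2.5533 + -0.017384·18.7894 = 0.2370  (Lockheed)
  w_5 = 0.220740·0.1794 + -0.017384·10.7492 = -0.1473  (Oracle)
  w_6 = 0.220740·3.3372 + -0.017384·15.3130 = 0.4704  (Merck)
Σw_i=1.0000  μᵀw=0.1870
σ²=wᵀΣw=λ₁·μ_p+λ₂ = 0.220740·0.187 + -0.017384 = 0.023894 ≈ 0.0239


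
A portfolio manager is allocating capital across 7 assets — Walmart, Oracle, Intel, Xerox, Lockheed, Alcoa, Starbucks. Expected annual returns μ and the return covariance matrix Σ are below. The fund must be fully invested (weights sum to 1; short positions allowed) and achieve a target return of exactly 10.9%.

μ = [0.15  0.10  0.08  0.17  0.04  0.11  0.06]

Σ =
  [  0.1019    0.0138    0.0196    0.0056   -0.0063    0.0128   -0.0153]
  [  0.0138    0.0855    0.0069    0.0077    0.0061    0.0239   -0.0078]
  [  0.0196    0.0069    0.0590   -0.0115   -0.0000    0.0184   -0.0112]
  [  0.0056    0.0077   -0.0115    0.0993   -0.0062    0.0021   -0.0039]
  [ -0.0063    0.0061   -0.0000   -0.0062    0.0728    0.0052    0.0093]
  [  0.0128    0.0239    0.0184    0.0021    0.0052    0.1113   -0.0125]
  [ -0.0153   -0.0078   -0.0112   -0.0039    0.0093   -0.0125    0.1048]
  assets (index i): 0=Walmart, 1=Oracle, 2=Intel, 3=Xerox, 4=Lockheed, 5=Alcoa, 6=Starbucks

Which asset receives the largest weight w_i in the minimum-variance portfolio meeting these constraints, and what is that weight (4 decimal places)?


x=Σ⁻¹μ = [1.1627  0.6086  1.2656  1.8098  0.5843  0.5662  1.0059]
y=Σ⁻¹𝟙 = [7.0202  7.0768  17.2447  12.3342  12.8536  4.4090  12.7808]
a=μᵀx=0.790191  b=𝟙ᵀx=7.003088  c=𝟙ᵀy=73.719336  D=ac−b²=9.209136
λ₁=(c·0.109−b)/D = (73.719336·0.109−7.003088)/9.209136 = 0.112097
λ₂=(a−b·0.109)/D = (0.790191−7.003088·0.109)/9.209136 = 0.002916
w* = 0.112097·x + 0.002916·y:
  w_0 = 0.112097·1.1627 + 0.002916·7.0202 = 0.1508  (Walmart)
  w_1 = 0.112097·0.6086 + 0.002916·7.0768 = 0.0889  (Oracle)
  w_2 = 0.112097·1.2656 + 0.002916·17.2447 = 0.1922  (Intel)
  w_3 = 0.112097·1.8098 + 0.002916·12.3342 = 0.2388  (Xerox)
  w_4 = 0.112097·0.5843 + 0.002916·12.8536 = 0.1030  (Lockheed)
  w_5 = 0.112097·0.5662 + 0.002916·4.4090 = 0.0763  (Alcoa)
  w_6 = 0.112097·1.0059 + 0.002916·12.7808 = 0.1500  (Starbucks)
Σw_i=1.0000  μᵀw=0.1090
σ²=wᵀΣw=λ₁·μ_p+λ₂ = 0.112097·0.109 + 0.002916 = 0.015135 ≈ 0.0151

Xerox (0.2388)


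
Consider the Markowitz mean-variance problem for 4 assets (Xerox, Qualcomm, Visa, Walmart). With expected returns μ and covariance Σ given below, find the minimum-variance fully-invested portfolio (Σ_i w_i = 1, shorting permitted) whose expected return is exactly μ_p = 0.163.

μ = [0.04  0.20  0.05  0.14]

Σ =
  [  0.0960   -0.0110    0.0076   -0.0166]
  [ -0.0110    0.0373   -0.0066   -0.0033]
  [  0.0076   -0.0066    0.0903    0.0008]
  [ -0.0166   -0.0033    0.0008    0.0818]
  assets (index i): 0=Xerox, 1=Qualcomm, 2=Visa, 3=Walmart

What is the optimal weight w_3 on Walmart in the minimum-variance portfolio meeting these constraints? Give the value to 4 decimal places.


0.2104

g=Σ⁻¹μ = [1.4395  6.1373  0.8613  2.2428]
h=Σ⁻¹𝟙 = [16.4159  35.2875  12.1223  16.8613]
a=μᵀg=1.642089  b=𝟙ᵀg=10.680847  c=𝟙ᵀh=80.687147  D=ac−b²=18.414991
λ₁=(c·0.163−b)/D = (80.687147·0.163−10.680847)/18.414991 = 0.134193
λ₂=(a−b·0.163)/D = (1.642089−10.680847·0.163)/18.414991 = -0.005370
w* = 0.134193·g + -0.005370·h:
  w_0 = 0.134193·1.4395 + -0.005370·16.4159 = 0.1050  (Xerox)
  w_1 = 0.134193·6.1373 + -0.005370·35.2875 = 0.6341  (Qualcomm)
  w_2 = 0.134193·0.8613 + -0.005370·12.1223 = 0.0505  (Visa)
  w_3 = 0.134193·2.2428 + -0.005370·16.8613 = 0.2104  (Walmart)
Σw_i=1.0000  μᵀw=0.1630
σ²=wᵀΣw=λ₁·μ_p+λ₂ = 0.134193·0.163 + -0.005370 = 0.016503 ≈ 0.0165


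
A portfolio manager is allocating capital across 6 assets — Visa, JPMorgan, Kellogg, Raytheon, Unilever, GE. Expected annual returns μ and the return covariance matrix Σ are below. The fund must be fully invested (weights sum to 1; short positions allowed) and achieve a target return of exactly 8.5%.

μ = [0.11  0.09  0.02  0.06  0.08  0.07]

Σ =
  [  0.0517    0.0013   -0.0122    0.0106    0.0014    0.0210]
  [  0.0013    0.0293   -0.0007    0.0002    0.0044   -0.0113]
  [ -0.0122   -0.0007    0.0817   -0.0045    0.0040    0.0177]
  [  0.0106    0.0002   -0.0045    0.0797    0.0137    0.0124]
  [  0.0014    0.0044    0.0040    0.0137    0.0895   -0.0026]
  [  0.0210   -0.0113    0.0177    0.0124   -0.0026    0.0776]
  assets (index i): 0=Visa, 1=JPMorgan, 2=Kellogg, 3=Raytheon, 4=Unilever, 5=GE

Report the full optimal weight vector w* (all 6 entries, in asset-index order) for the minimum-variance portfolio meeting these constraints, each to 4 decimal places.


0.2286  0.4441  0.0686  0.0527  0.0929  0.1131

x=Σ⁻¹μ = [1.7230  3.2094  0.3393  0.2946  0.6721  0.8012]
y=Σ⁻¹𝟙 = [15.4706  36.4176  12.7727  8.2535  7.5978  10.0254]
a=μᵀx=0.612689  b=𝟙ᵀx=7.039610  c=𝟙ᵀy=90.537565  D=ac−b²=5.915285
λ₁=(c·0.085−b)/D = (90.537565·0.085−7.039610)/5.915285 = 0.110913
λ₂=(a−b·0.085)/D = (0.612689−7.039610·0.085)/5.915285 = 0.002421
w* = 0.110913·x + 0.002421·y:
  w_0 = 0.110913·1.7230 + 0.002421·15.4706 = 0.2286  (Visa)
  w_1 = 0.110913·3.2094 + 0.002421·36.4176 = 0.4441  (JPMorgan)
  w_2 = 0.110913·0.3393 + 0.002421·12.7727 = 0.0686  (Kellogg)
  w_3 = 0.110913·0.2946 + 0.002421·8.2535 = 0.0527  (Raytheon)
  w_4 = 0.110913·0.6721 + 0.002421·7.5978 = 0.0929  (Unilever)
  w_5 = 0.110913·0.8012 + 0.002421·10.0254 = 0.1131  (GE)
Σw_i=1.0000  μᵀw=0.0850
σ²=wᵀΣw=λ₁·μ_p+λ₂ = 0.110913·0.085 + 0.002421 = 0.011849 ≈ 0.0118


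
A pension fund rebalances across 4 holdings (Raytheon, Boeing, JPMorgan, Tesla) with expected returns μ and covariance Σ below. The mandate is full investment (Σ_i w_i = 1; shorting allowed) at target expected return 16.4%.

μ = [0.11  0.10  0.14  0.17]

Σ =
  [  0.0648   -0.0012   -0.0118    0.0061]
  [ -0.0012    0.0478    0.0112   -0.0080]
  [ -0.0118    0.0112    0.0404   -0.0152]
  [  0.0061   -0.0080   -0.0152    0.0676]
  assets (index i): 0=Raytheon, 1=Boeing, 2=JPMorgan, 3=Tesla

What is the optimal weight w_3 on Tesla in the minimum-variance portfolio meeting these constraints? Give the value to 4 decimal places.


0.5560

x=Σ⁻¹μ = [2.3081  1.5698  5.0710  3.6325]
y=Σ⁻¹𝟙 = [19.8638  17.1785  34.3543  22.7581]
a=μᵀx=1.738331  b=𝟙ᵀx=12.581343  c=𝟙ᵀy=94.154669  D=ac−b²=5.381765
λ₁=(c·0.164−b)/D = (94.154669·0.164−12.581343)/5.381765 = 0.531428
λ₂=(a−b·0.164)/D = (1.738331−12.581343·0.164)/5.381765 = -0.060391
w* = 0.531428·x + -0.060391·y:
  w_0 = 0.531428·2.3081 + -0.060391·19.8638 = 0.0270  (Raytheon)
  w_1 = 0.531428·1.5698 + -0.060391·17.1785 = -0.2032  (Boeing)
  w_2 = 0.531428·5.0710 + -0.060391·34.3543 = 0.6202  (JPMorgan)
  w_3 = 0.531428·3.6325 + -0.060391·22.7581 = 0.5560  (Tesla)
Σw_i=1.0000  μᵀw=0.1640
σ²=wᵀΣw=λ₁·μ_p+λ₂ = 0.531428·0.164 + -0.060391 = 0.026763 ≈ 0.0268


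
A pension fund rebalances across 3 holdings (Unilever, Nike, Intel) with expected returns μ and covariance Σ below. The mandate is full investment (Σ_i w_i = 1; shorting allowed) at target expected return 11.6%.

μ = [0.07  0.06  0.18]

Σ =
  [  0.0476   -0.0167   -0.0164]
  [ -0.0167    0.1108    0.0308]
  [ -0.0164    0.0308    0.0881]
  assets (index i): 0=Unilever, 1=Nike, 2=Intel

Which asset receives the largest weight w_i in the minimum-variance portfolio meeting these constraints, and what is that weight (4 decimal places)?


Unilever (0.4945)

p=Σ⁻¹μ = [2.3806  0.2317  2.4053]
q=Σ⁻¹𝟙 = [29.0105  9.6823  13.3661]
a=μᵀp=0.613494  b=𝟙ᵀp=5.017577  c=𝟙ᵀq=52.058920  D=ac−b²=6.761752
λ₁=(c·0.116−b)/D = (52.058920·0.116−5.017577)/6.761752 = 0.151034
λ₂=(a−b·0.116)/D = (0.613494−5.017577·0.116)/6.761752 = 0.004652
w* = 0.151034·p + 0.004652·q:
  w_0 = 0.151034·2.3806 + 0.004652·29.0105 = 0.4945  (Unilever)
  w_1 = 0.151034·0.2317 + 0.004652·9.6823 = 0.0800  (Nike)
  w_2 = 0.151034·2.4053 + 0.004652·13.3661 = 0.4255  (Intel)
Σw_i=1.0000  μᵀw=0.1160
σ²=wᵀΣw=λ₁·μ_p+λ₂ = 0.151034·0.116 + 0.004652 = 0.022172 ≈ 0.0222


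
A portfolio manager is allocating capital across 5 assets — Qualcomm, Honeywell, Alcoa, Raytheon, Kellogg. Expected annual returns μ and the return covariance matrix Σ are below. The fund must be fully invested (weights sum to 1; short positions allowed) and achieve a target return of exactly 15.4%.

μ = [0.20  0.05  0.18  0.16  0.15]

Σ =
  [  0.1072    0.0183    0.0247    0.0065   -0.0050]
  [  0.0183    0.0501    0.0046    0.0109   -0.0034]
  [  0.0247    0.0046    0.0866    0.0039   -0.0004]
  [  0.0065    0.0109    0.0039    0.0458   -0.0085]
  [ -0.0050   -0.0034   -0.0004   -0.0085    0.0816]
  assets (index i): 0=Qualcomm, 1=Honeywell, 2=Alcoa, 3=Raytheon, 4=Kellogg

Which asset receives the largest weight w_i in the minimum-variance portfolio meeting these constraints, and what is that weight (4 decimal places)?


g=Σ⁻¹μ = [1.4528  -0.3126  1.5266  3.6591  2.3029]
h=Σ⁻¹𝟙 = [4.3905  14.2602  8.7117  19.9026  15.2340]
a=μᵀg=1.480604  b=𝟙ᵀg=8.628728  c=𝟙ᵀh=62.498995  D=ac−b²=18.081329
λ₁=(c·0.154−b)/D = (62.498995·0.154−8.628728)/18.081329 = 0.055091
λ₂=(a−b·0.154)/D = (1.480604−8.628728·0.154)/18.081329 = 0.008394
w* = 0.055091·g + 0.008394·h:
  w_0 = 0.055091·1.4528 + 0.008394·4.3905 = 0.1169  (Qualcomm)
  w_1 = 0.055091·-0.3126 + 0.008394·14.2602 = 0.1025  (Honeywell)
  w_2 = 0.055091·1.5266 + 0.008394·8.7117 = 0.1572  (Alcoa)
  w_3 = 0.055091·3.6591 + 0.008394·19.9026 = 0.3686  (Raytheon)
  w_4 = 0.055091·2.3029 + 0.008394·15.2340 = 0.2547  (Kellogg)
Σw_i=1.0000  μᵀw=0.1540
σ²=wᵀΣw=λ₁·μ_p+λ₂ = 0.055091·0.154 + 0.008394 = 0.016878 ≈ 0.0169

Raytheon (0.3686)


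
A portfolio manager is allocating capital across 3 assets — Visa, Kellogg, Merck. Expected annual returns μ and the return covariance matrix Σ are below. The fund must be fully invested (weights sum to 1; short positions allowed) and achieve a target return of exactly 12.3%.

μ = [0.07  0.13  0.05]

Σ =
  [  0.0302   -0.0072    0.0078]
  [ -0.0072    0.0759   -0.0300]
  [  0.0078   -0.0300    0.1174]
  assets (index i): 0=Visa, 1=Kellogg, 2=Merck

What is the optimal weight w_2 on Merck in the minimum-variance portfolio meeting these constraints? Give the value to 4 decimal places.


u=Σ⁻¹μ = [2.6490  2.2946  0.8363]
v=Σ⁻¹𝟙 = [35.1507  21.0828  11.5699]
a=μᵀu=0.525537  b=𝟙ᵀu=5.779804  c=𝟙ᵀv=67.803367  D=ac−b²=2.227056
λ₁=(c·0.123−b)/D = (67.803367·0.123−5.779804)/2.227056 = 1.149504
λ₂=(a−b·0.123)/D = (0.525537−5.779804·0.123)/2.227056 = -0.083239
w* = 1.149504·u + -0.083239·v:
  w_0 = 1.149504·2.6490 + -0.083239·35.1507 = 0.1191  (Visa)
  w_1 = 1.149504·2.2946 + -0.083239·21.0828 = 0.8827  (Kellogg)
  w_2 = 1.149504·0.8363 + -0.083239·11.5699 = -0.0018  (Merck)
Σw_i=1.0000  μᵀw=0.1230
σ²=wᵀΣw=λ₁·μ_p+λ₂ = 1.149504·0.123 + -0.083239 = 0.058150 ≈ 0.0581

-0.0018


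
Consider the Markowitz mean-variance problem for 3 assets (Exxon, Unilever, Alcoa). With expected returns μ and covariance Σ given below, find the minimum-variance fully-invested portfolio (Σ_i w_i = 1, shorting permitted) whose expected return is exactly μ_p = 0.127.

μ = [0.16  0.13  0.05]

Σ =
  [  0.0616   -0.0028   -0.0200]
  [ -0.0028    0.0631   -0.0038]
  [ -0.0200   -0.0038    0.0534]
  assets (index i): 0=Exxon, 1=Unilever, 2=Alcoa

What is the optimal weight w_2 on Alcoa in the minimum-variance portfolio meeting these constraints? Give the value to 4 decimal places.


0.2146

u=Σ⁻¹μ = [3.4873  2.3601  2.4104]
v=Σ⁻¹𝟙 = [26.8745  18.8551  30.1337]
a=μᵀu=0.985298  b=𝟙ᵀu=8.257764  c=𝟙ᵀv=75.863266  D=ac−b²=6.557233
λ₁=(c·0.127−b)/D = (75.863266·0.127−8.257764)/6.557233 = 0.209977
λ₂=(a−b·0.127)/D = (0.985298−8.257764·0.127)/6.557233 = -0.009675
w* = 0.209977·u + -0.009675·v:
  w_0 = 0.209977·3.4873 + -0.009675·26.8745 = 0.4722  (Exxon)
  w_1 = 0.209977·2.3601 + -0.009675·18.8551 = 0.3132  (Unilever)
  w_2 = 0.209977·2.4104 + -0.009675·30.1337 = 0.2146  (Alcoa)
Σw_i=1.0000  μᵀw=0.1270
σ²=wᵀΣw=λ₁·μ_p+λ₂ = 0.209977·0.127 + -0.009675 = 0.016993 ≈ 0.0170


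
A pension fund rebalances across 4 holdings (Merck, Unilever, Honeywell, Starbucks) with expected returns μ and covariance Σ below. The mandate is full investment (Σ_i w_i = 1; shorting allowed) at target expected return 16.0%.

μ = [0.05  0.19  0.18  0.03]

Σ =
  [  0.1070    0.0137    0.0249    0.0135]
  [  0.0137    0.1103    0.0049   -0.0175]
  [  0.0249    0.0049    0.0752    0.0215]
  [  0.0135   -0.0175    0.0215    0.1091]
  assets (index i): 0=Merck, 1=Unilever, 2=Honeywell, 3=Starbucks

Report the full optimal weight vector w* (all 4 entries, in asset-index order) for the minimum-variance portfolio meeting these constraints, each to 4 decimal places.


0.0270  0.3752  0.4628  0.1350

u=Σ⁻¹μ = [-0.3097  1.6753  2.3532  0.1183]
v=Σ⁻¹𝟙 = [5.0876  9.3750  8.6174  8.3419]
a=μᵀu=0.729940  b=𝟙ᵀu=3.837016  c=𝟙ᵀv=31.421913  D=ac−b²=8.213407
λ₁=(c·0.160−b)/D = (31.421913·0.160−3.837016)/8.213407 = 0.144945
λ₂=(a−b·0.160)/D = (0.729940−3.837016·0.160)/8.213407 = 0.014125
w* = 0.144945·u + 0.014125·v:
  w_0 = 0.144945·-0.3097 + 0.014125·5.0876 = 0.0270  (Merck)
  w_1 = 0.144945·1.6753 + 0.014125·9.3750 = 0.3752  (Unilever)
  w_2 = 0.144945·2.3532 + 0.014125·8.6174 = 0.4628  (Honeywell)
  w_3 = 0.144945·0.1183 + 0.014125·8.3419 = 0.1350  (Starbucks)
Σw_i=1.0000  μᵀw=0.1600
σ²=wᵀΣw=λ₁·μ_p+λ₂ = 0.144945·0.160 + 0.014125 = 0.037316 ≈ 0.0373


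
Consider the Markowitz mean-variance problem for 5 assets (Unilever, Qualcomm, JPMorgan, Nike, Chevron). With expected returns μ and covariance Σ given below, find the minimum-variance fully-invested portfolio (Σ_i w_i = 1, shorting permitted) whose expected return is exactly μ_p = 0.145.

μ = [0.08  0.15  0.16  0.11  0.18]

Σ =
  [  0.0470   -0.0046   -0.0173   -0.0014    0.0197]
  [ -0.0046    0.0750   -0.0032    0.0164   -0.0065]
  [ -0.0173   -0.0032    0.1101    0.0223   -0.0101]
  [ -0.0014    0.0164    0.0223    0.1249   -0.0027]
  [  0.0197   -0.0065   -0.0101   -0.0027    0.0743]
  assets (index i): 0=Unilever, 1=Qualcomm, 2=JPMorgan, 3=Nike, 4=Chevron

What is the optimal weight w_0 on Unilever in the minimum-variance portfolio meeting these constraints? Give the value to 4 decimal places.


0.2000

u=Σ⁻¹μ = [1.6174  2.3308  1.9412  0.2996  2.4725]
v=Σ⁻¹𝟙 = [23.3846  15.3563  13.3425  4.0983  10.5648]
a=μᵀu=1.267606  b=𝟙ᵀu=8.661486  c=𝟙ᵀv=66.746476  D=ac−b²=9.586889
λ₁=(c·0.145−b)/D = (66.746476·0.145−8.661486)/9.586889 = 0.106057
λ₂=(a−b·0.145)/D = (1.267606−8.661486·0.145)/9.586889 = 0.001219
w* = 0.106057·u + 0.001219·v:
  w_0 = 0.106057·1.6174 + 0.001219·23.3846 = 0.2000  (Unilever)
  w_1 = 0.106057·2.3308 + 0.001219·15.3563 = 0.2659  (Qualcomm)
  w_2 = 0.106057·1.9412 + 0.001219·13.3425 = 0.2221  (JPMorgan)
  w_3 = 0.106057·0.2996 + 0.001219·4.0983 = 0.0368  (Nike)
  w_4 = 0.106057·2.4725 + 0.001219·10.5648 = 0.2751  (Chevron)
Σw_i=1.0000  μᵀw=0.1450
σ²=wᵀΣw=λ₁·μ_p+λ₂ = 0.106057·0.145 + 0.001219 = 0.016598 ≈ 0.0166


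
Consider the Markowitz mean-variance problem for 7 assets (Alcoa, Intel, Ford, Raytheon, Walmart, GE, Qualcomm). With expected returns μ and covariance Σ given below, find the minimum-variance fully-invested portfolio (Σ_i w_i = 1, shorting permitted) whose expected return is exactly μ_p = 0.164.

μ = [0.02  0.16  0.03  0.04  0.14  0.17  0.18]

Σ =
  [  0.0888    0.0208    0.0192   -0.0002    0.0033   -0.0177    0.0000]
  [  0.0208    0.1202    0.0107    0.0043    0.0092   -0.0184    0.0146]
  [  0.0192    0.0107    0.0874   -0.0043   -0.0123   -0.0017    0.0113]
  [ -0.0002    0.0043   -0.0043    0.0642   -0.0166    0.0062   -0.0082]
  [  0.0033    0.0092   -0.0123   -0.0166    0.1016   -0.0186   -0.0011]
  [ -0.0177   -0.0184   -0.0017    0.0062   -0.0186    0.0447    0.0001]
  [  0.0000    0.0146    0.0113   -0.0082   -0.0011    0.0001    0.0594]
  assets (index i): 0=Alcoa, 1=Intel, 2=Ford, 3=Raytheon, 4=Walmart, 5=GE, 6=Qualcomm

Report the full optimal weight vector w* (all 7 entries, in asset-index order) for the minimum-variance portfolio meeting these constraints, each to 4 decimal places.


0.0312  0.1314  -0.0354  0.0156  0.1752  0.4486  0.2333

g=Σ⁻¹μ = [0.8949  1.4648  0.1060  0.9848  2.4535  5.6425  2.8220]
h=Σ⁻¹𝟙 = [14.2210  6.3447  9.9238  19.6163  20.0893  36.5934  16.4061]
a=μᵀg=2.105506  b=𝟙ᵀg=14.368422  c=𝟙ᵀh=123.194633  D=ac−b²=52.935532
λ₁=(c·0.164−b)/D = (123.194633·0.164−14.368422)/52.935532 = 0.110238
λ₂=(a−b·0.164)/D = (2.105506−14.368422·0.164)/52.935532 = -0.004740
w* = 0.110238·g + -0.004740·h:
  w_0 = 0.110238·0.8949 + -0.004740·14.2210 = 0.0312  (Alcoa)
  w_1 = 0.110238·1.4648 + -0.004740·6.3447 = 0.1314  (Intel)
  w_2 = 0.110238·0.1060 + -0.004740·9.9238 = -0.0354  (Ford)
  w_3 = 0.110238·0.9848 + -0.004740·19.6163 = 0.0156  (Raytheon)
  w_4 = 0.110238·2.4535 + -0.004740·20.0893 = 0.1752  (Walmart)
  w_5 = 0.110238·5.6425 + -0.004740·36.5934 = 0.4486  (GE)
  w_6 = 0.110238·2.8220 + -0.004740·16.4061 = 0.2333  (Qualcomm)
Σw_i=1.0000  μᵀw=0.1640
σ²=wᵀΣw=λ₁·μ_p+λ₂ = 0.110238·0.164 + -0.004740 = 0.013339 ≈ 0.0133


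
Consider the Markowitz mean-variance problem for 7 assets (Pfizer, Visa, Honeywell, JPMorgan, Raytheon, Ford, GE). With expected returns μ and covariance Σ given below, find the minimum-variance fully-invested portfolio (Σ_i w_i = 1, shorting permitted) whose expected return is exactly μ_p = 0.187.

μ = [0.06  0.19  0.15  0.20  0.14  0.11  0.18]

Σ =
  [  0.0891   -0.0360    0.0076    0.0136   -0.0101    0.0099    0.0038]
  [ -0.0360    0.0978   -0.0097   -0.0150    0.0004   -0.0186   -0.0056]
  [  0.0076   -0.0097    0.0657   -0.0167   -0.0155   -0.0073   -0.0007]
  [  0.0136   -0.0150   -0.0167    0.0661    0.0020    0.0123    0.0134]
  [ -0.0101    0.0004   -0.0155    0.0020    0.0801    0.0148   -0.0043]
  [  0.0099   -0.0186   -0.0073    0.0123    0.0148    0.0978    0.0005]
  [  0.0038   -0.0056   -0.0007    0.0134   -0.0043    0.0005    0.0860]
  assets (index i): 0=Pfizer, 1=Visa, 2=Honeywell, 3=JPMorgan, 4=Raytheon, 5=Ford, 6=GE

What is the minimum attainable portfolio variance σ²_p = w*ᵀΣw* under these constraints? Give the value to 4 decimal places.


0.0145

u=Σ⁻¹μ = [1.2843  3.7993  4.4838  4.1018  2.5417  1.1423  1.8015]
v=Σ⁻¹𝟙 = [16.1897  24.3598  27.4109  19.7180  17.9280  10.0185  10.4877]
a=μᵀu=3.097622  b=𝟙ᵀu=19.154720  c=𝟙ᵀv=126.112563  D=ac−b²=23.745822
λ₁=(c·0.187−b)/D = (126.112563·0.187−19.154720)/23.745822 = 0.186489
λ₂=(a−b·0.187)/D = (3.097622−19.154720·0.187)/23.745822 = -0.020396
w* = 0.186489·u + -0.020396·v:
  w_0 = 0.186489·1.2843 + -0.020396·16.1897 = -0.0907  (Pfizer)
  w_1 = 0.186489·3.7993 + -0.020396·24.3598 = 0.2117  (Visa)
  w_2 = 0.186489·4.4838 + -0.020396·27.4109 = 0.2771  (Honeywell)
  w_3 = 0.186489·4.1018 + -0.020396·19.7180 = 0.3628  (JPMorgan)
  w_4 = 0.186489·2.5417 + -0.020396·17.9280 = 0.1083  (Raytheon)
  w_5 = 0.186489·1.1423 + -0.020396·10.0185 = 0.0087  (Ford)
  w_6 = 0.186489·1.8015 + -0.020396·10.4877 = 0.1221  (GE)
Σw_i=1.0000  μᵀw=0.1870
σ²=wᵀΣw=λ₁·μ_p+λ₂ = 0.186489·0.187 + -0.020396 = 0.014478 ≈ 0.0145


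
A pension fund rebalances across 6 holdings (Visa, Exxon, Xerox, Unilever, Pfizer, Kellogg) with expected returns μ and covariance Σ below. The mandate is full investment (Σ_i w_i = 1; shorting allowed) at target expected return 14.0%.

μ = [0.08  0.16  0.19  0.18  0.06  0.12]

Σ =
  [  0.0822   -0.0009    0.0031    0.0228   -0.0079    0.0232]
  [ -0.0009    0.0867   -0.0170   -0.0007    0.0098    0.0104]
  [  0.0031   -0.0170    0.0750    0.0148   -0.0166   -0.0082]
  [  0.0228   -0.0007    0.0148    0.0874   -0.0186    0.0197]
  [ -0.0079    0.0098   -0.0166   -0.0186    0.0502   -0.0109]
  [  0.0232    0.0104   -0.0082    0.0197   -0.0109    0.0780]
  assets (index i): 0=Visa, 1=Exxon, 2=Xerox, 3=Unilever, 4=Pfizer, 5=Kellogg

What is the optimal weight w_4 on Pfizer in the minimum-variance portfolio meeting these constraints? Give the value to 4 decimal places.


0.2477

g=Σ⁻¹μ = [0.2393  2.0227  3.4673  1.7064  2.9520  1.5436]
h=Σ⁻¹𝟙 = [8.1376  10.7238  22.3065  9.6019  32.9722  13.4979]
a=μᵀg=1.671091  b=𝟙ᵀg=11.931475  c=𝟙ᵀh=97.239876  D=ac−b²=20.136572
λ₁=(c·0.140−b)/D = (97.239876·0.140−11.931475)/20.136572 = 0.083535
λ₂=(a−b·0.140)/D = (1.671091−11.931475·0.140)/20.136572 = 0.000034
w* = 0.083535·g + 0.000034·h:
  w_0 = 0.083535·0.2393 + 0.000034·8.1376 = 0.0203  (Visa)
  w_1 = 0.083535·2.0227 + 0.000034·10.7238 = 0.1693  (Exxon)
  w_2 = 0.083535·3.4673 + 0.000034·22.3065 = 0.2904  (Xerox)
  w_3 = 0.083535·1.7064 + 0.000034·9.6019 = 0.1429  (Unilever)
  w_4 = 0.083535·2.9520 + 0.000034·32.9722 = 0.2477  (Pfizer)
  w_5 = 0.083535·1.5436 + 0.000034·13.4979 = 0.1294  (Kellogg)
Σw_i=1.0000  μᵀw=0.1400
σ²=wᵀΣw=λ₁·μ_p+λ₂ = 0.083535·0.140 + 0.000034 = 0.011729 ≈ 0.0117


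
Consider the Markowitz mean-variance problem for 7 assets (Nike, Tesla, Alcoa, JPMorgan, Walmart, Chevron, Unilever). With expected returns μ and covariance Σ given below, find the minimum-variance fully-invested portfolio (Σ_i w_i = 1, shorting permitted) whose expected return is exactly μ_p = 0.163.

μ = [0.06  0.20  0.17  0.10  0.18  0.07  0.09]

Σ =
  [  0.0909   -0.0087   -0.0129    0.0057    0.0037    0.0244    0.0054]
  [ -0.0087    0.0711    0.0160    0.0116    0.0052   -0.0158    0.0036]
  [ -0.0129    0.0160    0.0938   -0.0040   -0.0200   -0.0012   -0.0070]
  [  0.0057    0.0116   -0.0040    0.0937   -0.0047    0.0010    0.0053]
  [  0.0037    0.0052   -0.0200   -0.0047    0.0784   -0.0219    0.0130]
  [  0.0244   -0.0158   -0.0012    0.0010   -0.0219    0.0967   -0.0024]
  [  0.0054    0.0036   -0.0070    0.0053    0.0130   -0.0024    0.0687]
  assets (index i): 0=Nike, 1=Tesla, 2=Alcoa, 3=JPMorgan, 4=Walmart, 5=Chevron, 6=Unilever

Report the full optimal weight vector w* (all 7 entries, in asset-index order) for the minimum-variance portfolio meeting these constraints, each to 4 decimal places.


-0.0008  0.2632  0.2158  0.0563  0.3203  0.1313  0.0139

p=Σ⁻¹μ = [0.5129  2.3272  2.2674  0.9379  3.1018  1.7150  0.7794]
q=Σ⁻¹𝟙 = [8.3226  11.4615  15.1738  9.5241  18.2765  14.6200  11.1649]
a=μᵀp=1.723991  b=𝟙ᵀp=11.641632  c=𝟙ᵀq=88.543488  D=ac−b²=17.120577
λ₁=(c·0.163−b)/D = (88.543488·0.163−11.641632)/17.120577 = 0.163018
λ₂=(a−b·0.163)/D = (1.723991−11.641632·0.163)/17.120577 = -0.010140
w* = 0.163018·p + -0.010140·q:
  w_0 = 0.163018·0.5129 + -0.010140·8.3226 = -0.0008  (Nike)
  w_1 = 0.163018·2.3272 + -0.010140·11.4615 = 0.2632  (Tesla)
  w_2 = 0.163018·2.2674 + -0.010140·15.1738 = 0.2158  (Alcoa)
  w_3 = 0.163018·0.9379 + -0.010140·9.5241 = 0.0563  (JPMorgan)
  w_4 = 0.163018·3.1018 + -0.010140·18.2765 = 0.3203  (Walmart)
  w_5 = 0.163018·1.7150 + -0.010140·14.6200 = 0.1313  (Chevron)
  w_6 = 0.163018·0.7794 + -0.010140·11.1649 = 0.0139  (Unilever)
Σw_i=1.0000  μᵀw=0.1630
σ²=wᵀΣw=λ₁·μ_p+λ₂ = 0.163018·0.163 + -0.010140 = 0.016432 ≈ 0.0164


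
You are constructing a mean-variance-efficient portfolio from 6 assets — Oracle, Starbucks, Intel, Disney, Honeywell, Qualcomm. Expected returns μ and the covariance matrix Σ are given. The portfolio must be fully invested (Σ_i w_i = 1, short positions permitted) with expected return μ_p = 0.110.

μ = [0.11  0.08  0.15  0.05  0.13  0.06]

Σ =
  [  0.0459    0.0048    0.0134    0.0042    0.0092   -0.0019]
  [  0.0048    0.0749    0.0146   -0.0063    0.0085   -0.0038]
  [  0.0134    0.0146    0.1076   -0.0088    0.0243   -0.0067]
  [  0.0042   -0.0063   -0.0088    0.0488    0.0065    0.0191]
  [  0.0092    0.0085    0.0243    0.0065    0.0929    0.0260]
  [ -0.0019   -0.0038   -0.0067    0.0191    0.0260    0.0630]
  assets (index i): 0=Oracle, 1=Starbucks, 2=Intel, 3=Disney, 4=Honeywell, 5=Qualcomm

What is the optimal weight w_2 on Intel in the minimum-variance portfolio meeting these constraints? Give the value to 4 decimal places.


0.2164

g=Σ⁻¹μ = [1.8417  0.7798  1.0217  0.8097  0.6385  0.6546]
h=Σ⁻¹𝟙 = [16.9921  12.7331  7.2827  17.0303  1.4103  12.1828]
a=μᵀg=0.580992  b=𝟙ᵀg=5.746019  c=𝟙ᵀh=67.631415  D=ac−b²=6.276596
λ₁=(c·0.110−b)/D = (67.631415·0.110−5.746019)/6.276596 = 0.269802
λ₂=(a−b·0.110)/D = (0.580992−5.746019·0.110)/6.276596 = -0.008137
w* = 0.269802·g + -0.008137·h:
  w_0 = 0.269802·1.8417 + -0.008137·16.9921 = 0.3586  (Oracle)
  w_1 = 0.269802·0.7798 + -0.008137·12.7331 = 0.1068  (Starbucks)
  w_2 = 0.269802·1.0217 + -0.008137·7.2827 = 0.2164  (Intel)
  w_3 = 0.269802·0.8097 + -0.008137·17.0303 = 0.0799  (Disney)
  w_4 = 0.269802·0.6385 + -0.008137·1.4103 = 0.1608  (Honeywell)
  w_5 = 0.269802·0.6546 + -0.008137·12.1828 = 0.0775  (Qualcomm)
Σw_i=1.0000  μᵀw=0.1100
σ²=wᵀΣw=λ₁·μ_p+λ₂ = 0.269802·0.110 + -0.008137 = 0.021542 ≈ 0.0215


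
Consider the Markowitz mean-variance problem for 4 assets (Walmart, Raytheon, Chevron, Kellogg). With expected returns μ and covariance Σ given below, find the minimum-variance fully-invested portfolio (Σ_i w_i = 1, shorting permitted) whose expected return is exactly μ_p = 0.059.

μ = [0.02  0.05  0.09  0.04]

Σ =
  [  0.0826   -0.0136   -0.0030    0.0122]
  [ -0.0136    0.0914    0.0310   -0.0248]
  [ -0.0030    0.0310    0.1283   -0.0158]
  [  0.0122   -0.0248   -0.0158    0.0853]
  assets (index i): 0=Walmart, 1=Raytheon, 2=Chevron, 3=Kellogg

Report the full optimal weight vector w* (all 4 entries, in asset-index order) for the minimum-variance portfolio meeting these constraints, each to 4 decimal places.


p=Σ⁻¹μ = [0.2516  0.5546  0.6616  0.7167]
q=Σ⁻¹𝟙 = [12.4995  14.8142  6.4072  15.4295]
a=μᵀp=0.120976  b=𝟙ᵀp=2.184526  c=𝟙ᵀq=49.150344  D=ac−b²=1.173872
λ₁=(c·0.059−b)/D = (49.150344·0.059−2.184526)/1.173872 = 0.609389
λ₂=(a−b·0.059)/D = (0.120976−2.184526·0.059)/1.173872 = -0.006739
w* = 0.609389·p + -0.006739·q:
  w_0 = 0.609389·0.2516 + -0.006739·12.4995 = 0.0691  (Walmart)
  w_1 = 0.609389·0.5546 + -0.006739·14.8142 = 0.2381  (Raytheon)
  w_2 = 0.609389·0.6616 + -0.006739·6.4072 = 0.3600  (Chevron)
  w_3 = 0.609389·0.7167 + -0.006739·15.4295 = 0.3328  (Kellogg)
Σw_i=1.0000  μᵀw=0.0590
σ²=wᵀΣw=λ₁·μ_p+λ₂ = 0.609389·0.059 + -0.006739 = 0.029215 ≈ 0.0292

0.0691  0.2381  0.3600  0.3328


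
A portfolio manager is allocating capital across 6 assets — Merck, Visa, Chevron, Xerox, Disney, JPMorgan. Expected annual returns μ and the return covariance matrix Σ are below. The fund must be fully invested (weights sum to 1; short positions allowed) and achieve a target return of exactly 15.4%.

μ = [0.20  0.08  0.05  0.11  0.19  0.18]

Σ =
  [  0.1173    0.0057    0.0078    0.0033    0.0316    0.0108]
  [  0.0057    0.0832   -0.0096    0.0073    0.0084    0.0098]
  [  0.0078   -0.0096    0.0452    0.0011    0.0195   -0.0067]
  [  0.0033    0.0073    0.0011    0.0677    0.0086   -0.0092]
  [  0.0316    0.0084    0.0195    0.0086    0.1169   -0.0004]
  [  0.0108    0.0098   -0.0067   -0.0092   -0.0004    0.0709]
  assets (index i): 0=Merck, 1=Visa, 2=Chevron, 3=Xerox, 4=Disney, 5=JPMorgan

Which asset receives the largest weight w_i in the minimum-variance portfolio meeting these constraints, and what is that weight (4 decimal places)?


JPMorgan (0.3554)

g=Σ⁻¹μ = [1.0518  0.4270  0.9160  1.7391  1.0386  2.6376]
h=Σ⁻¹𝟙 = [3.9989  11.2888  25.2756  14.9821  1.3995  16.2754]
a=μᵀg=1.153733  b=𝟙ᵀg=7.810158  c=𝟙ᵀh=73.220221  D=ac−b²=23.478002
λ₁=(c·0.154−b)/D = (73.220221·0.154−7.810158)/23.478002 = 0.147617
λ₂=(a−b·0.154)/D = (1.153733−7.810158·0.154)/23.478002 = -0.002088
w* = 0.147617·g + -0.002088·h:
  w_0 = 0.147617·1.0518 + -0.002088·3.9989 = 0.1469  (Merck)
  w_1 = 0.147617·0.4270 + -0.002088·11.2888 = 0.0395  (Visa)
  w_2 = 0.147617·0.9160 + -0.002088·25.2756 = 0.0824  (Chevron)
  w_3 = 0.147617·1.7391 + -0.002088·14.9821 = 0.2254  (Xerox)
  w_4 = 0.147617·1.0386 + -0.002088·1.3995 = 0.1504  (Disney)
  w_5 = 0.147617·2.6376 + -0.002088·16.2754 = 0.3554  (JPMorgan)
Σw_i=1.0000  μᵀw=0.1540
σ²=wᵀΣw=λ₁·μ_p+λ₂ = 0.147617·0.154 + -0.002088 = 0.020645 ≈ 0.0206


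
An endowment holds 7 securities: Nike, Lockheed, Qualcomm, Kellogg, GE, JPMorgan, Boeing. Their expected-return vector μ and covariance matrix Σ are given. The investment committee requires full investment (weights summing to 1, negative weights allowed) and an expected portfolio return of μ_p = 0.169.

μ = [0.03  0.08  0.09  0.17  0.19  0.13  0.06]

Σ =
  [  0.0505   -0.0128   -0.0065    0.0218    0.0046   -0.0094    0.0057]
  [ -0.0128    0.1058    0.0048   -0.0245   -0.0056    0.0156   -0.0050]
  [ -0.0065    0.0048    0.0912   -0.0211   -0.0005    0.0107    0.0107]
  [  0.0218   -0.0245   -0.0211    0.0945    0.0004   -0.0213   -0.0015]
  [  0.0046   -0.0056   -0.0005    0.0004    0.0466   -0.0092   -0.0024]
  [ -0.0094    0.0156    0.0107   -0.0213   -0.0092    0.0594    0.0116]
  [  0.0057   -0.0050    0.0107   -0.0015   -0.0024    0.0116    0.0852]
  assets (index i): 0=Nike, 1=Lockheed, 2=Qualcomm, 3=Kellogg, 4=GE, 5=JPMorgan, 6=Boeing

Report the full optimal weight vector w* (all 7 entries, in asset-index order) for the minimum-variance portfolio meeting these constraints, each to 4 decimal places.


g=Σ⁻¹μ = [-0.1657  1.1841  1.2284  3.1843  4.9241  3.4656  0.3535]
h=Σ⁻¹𝟙 = [18.1272  13.5965  12.2180  17.8200  26.1950  22.8704  7.7257]
a=μᵀg=2.148965  b=𝟙ᵀg=14.174297  c=𝟙ᵀh=118.552822  D=ac−b²=53.855182
λ₁=(c·0.169−b)/D = (118.552822·0.169−14.174297)/53.855182 = 0.108831
λ₂=(a−b·0.169)/D = (2.148965−14.174297·0.169)/53.855182 = -0.004577
w* = 0.108831·g + -0.004577·h:
  w_0 = 0.108831·-0.1657 + -0.004577·18.1272 = -0.1010  (Nike)
  w_1 = 0.108831·1.1841 + -0.004577·13.5965 = 0.0666  (Lockheed)
  w_2 = 0.108831·1.2284 + -0.004577·12.2180 = 0.0778  (Qualcomm)
  w_3 = 0.108831·3.1843 + -0.004577·17.8200 = 0.2650  (Kellogg)
  w_4 = 0.108831·4.9241 + -0.004577·26.1950 = 0.4160  (GE)
  w_5 = 0.108831·3.4656 + -0.004577·22.8704 = 0.2725  (JPMorgan)
  w_6 = 0.108831·0.3535 + -0.004577·7.7257 = 0.0031  (Boeing)
Σw_i=1.0000  μᵀw=0.1690
σ²=wᵀΣw=λ₁·μ_p+λ₂ = 0.108831·0.169 + -0.004577 = 0.013816 ≈ 0.0138

-0.1010  0.0666  0.0778  0.2650  0.4160  0.2725  0.0031


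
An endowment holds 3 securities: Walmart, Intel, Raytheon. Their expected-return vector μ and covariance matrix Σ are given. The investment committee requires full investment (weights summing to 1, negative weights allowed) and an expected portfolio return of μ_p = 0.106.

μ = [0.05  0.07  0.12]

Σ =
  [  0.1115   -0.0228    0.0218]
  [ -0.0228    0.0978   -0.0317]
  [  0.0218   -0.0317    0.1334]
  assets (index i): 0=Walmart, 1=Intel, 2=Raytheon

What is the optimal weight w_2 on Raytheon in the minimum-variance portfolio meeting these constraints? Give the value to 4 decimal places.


0.6857

g=Σ⁻¹μ = [0.4748  1.1841  1.1033]
h=Σ⁻¹𝟙 = [10.3175  15.7247  9.5469]
a=μᵀg=0.239025  b=𝟙ᵀg=2.762226  c=𝟙ᵀh=35.589048  D=ac−b²=0.876790
λ₁=(c·0.106−b)/D = (35.589048·0.106−2.762226)/0.876790 = 1.152172
λ₂=(a−b·0.106)/D = (0.239025−2.762226·0.106)/0.876790 = -0.061327
w* = 1.152172·g + -0.061327·h:
  w_0 = 1.152172·0.4748 + -0.061327·10.3175 = -0.0856  (Walmart)
  w_1 = 1.152172·1.1841 + -0.061327·15.7247 = 0.3999  (Intel)
  w_2 = 1.152172·1.1033 + -0.061327·9.5469 = 0.6857  (Raytheon)
Σw_i=1.0000  μᵀw=0.1060
σ²=wᵀΣw=λ₁·μ_p+λ₂ = 1.152172·0.106 + -0.061327 = 0.060804 ≈ 0.0608


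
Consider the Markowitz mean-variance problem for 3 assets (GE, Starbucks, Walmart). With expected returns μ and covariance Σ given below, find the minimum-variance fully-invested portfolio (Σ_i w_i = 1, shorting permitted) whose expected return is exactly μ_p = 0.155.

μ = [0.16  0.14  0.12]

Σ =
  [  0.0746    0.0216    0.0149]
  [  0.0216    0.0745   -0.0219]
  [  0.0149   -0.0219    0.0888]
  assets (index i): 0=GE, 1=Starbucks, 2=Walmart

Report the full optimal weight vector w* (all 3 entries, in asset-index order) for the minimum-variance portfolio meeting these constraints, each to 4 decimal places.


0.7553  0.2394  0.0053

u=Σ⁻¹μ = [1.2383  2.0014  1.6372]
v=Σ⁻¹𝟙 = [5.9856  15.8517  14.1663]
a=μᵀu=0.674787  b=𝟙ᵀu=4.876891  c=𝟙ᵀv=36.003610  D=ac−b²=0.510685
λ₁=(c·0.155−b)/D = (36.003610·0.155−4.876891)/0.510685 = 1.377891
λ₂=(a−b·0.155)/D = (0.674787−4.876891·0.155)/0.510685 = -0.158868
w* = 1.377891·u + -0.158868·v:
  w_0 = 1.377891·1.2383 + -0.158868·5.9856 = 0.7553  (GE)
  w_1 = 1.377891·2.0014 + -0.158868·15.8517 = 0.2394  (Starbucks)
  w_2 = 1.377891·1.6372 + -0.158868·14.1663 = 0.0053  (Walmart)
Σw_i=1.0000  μᵀw=0.1550
σ²=wᵀΣw=λ₁·μ_p+λ₂ = 1.377891·0.155 + -0.158868 = 0.054705 ≈ 0.0547
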